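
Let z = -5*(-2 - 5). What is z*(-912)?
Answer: -31920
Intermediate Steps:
z = 35 (z = -5*(-7) = 35)
z*(-912) = 35*(-912) = -31920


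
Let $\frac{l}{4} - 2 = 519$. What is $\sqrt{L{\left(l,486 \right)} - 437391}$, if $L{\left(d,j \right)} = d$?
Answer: $i \sqrt{435307} \approx 659.78 i$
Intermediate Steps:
$l = 2084$ ($l = 8 + 4 \cdot 519 = 8 + 2076 = 2084$)
$\sqrt{L{\left(l,486 \right)} - 437391} = \sqrt{2084 - 437391} = \sqrt{-435307} = i \sqrt{435307}$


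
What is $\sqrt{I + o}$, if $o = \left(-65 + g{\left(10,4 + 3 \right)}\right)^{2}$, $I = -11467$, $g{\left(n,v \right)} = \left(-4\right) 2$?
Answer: $3 i \sqrt{682} \approx 78.345 i$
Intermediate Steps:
$g{\left(n,v \right)} = -8$
$o = 5329$ ($o = \left(-65 - 8\right)^{2} = \left(-73\right)^{2} = 5329$)
$\sqrt{I + o} = \sqrt{-11467 + 5329} = \sqrt{-6138} = 3 i \sqrt{682}$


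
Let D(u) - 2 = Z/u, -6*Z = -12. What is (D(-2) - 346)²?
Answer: 119025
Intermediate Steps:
Z = 2 (Z = -⅙*(-12) = 2)
D(u) = 2 + 2/u
(D(-2) - 346)² = ((2 + 2/(-2)) - 346)² = ((2 + 2*(-½)) - 346)² = ((2 - 1) - 346)² = (1 - 346)² = (-345)² = 119025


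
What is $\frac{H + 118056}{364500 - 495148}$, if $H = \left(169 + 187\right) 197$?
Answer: $- \frac{6721}{4666} \approx -1.4404$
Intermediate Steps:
$H = 70132$ ($H = 356 \cdot 197 = 70132$)
$\frac{H + 118056}{364500 - 495148} = \frac{70132 + 118056}{364500 - 495148} = \frac{188188}{-130648} = 188188 \left(- \frac{1}{130648}\right) = - \frac{6721}{4666}$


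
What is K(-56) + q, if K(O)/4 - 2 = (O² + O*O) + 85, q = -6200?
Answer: 19236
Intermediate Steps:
K(O) = 348 + 8*O² (K(O) = 8 + 4*((O² + O*O) + 85) = 8 + 4*((O² + O²) + 85) = 8 + 4*(2*O² + 85) = 8 + 4*(85 + 2*O²) = 8 + (340 + 8*O²) = 348 + 8*O²)
K(-56) + q = (348 + 8*(-56)²) - 6200 = (348 + 8*3136) - 6200 = (348 + 25088) - 6200 = 25436 - 6200 = 19236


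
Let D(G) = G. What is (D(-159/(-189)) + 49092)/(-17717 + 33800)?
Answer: 3092849/1013229 ≈ 3.0525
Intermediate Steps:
(D(-159/(-189)) + 49092)/(-17717 + 33800) = (-159/(-189) + 49092)/(-17717 + 33800) = (-159*(-1/189) + 49092)/16083 = (53/63 + 49092)*(1/16083) = (3092849/63)*(1/16083) = 3092849/1013229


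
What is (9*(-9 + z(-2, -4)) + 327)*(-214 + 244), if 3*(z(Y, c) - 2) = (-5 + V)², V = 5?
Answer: 7920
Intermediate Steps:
z(Y, c) = 2 (z(Y, c) = 2 + (-5 + 5)²/3 = 2 + (⅓)*0² = 2 + (⅓)*0 = 2 + 0 = 2)
(9*(-9 + z(-2, -4)) + 327)*(-214 + 244) = (9*(-9 + 2) + 327)*(-214 + 244) = (9*(-7) + 327)*30 = (-63 + 327)*30 = 264*30 = 7920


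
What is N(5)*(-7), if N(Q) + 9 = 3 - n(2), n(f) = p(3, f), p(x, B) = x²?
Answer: 105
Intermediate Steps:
n(f) = 9 (n(f) = 3² = 9)
N(Q) = -15 (N(Q) = -9 + (3 - 1*9) = -9 + (3 - 9) = -9 - 6 = -15)
N(5)*(-7) = -15*(-7) = 105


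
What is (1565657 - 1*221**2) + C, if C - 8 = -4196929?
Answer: -2680105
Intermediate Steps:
C = -4196921 (C = 8 - 4196929 = -4196921)
(1565657 - 1*221**2) + C = (1565657 - 1*221**2) - 4196921 = (1565657 - 1*48841) - 4196921 = (1565657 - 48841) - 4196921 = 1516816 - 4196921 = -2680105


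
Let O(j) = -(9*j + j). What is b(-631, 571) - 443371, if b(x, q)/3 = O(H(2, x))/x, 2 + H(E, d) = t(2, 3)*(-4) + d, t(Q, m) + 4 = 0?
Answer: -279785611/631 ≈ -4.4340e+5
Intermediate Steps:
t(Q, m) = -4 (t(Q, m) = -4 + 0 = -4)
H(E, d) = 14 + d (H(E, d) = -2 + (-4*(-4) + d) = -2 + (16 + d) = 14 + d)
O(j) = -10*j
b(x, q) = 3*(-140 - 10*x)/x (b(x, q) = 3*((-10*(14 + x))/x) = 3*((-140 - 10*x)/x) = 3*(-140 - 10*x)/x)
b(-631, 571) - 443371 = (-30 - 420/(-631)) - 443371 = (-30 - 420*(-1/631)) - 443371 = (-30 + 420/631) - 443371 = -18510/631 - 443371 = -279785611/631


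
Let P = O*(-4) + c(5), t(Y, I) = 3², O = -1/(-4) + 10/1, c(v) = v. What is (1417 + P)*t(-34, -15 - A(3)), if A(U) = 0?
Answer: 12429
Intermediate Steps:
O = 41/4 (O = -1*(-¼) + 10*1 = ¼ + 10 = 41/4 ≈ 10.250)
t(Y, I) = 9
P = -36 (P = (41/4)*(-4) + 5 = -41 + 5 = -36)
(1417 + P)*t(-34, -15 - A(3)) = (1417 - 36)*9 = 1381*9 = 12429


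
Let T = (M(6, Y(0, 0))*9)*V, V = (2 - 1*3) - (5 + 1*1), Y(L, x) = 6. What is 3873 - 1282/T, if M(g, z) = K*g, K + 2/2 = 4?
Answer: 2196632/567 ≈ 3874.1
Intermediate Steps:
K = 3 (K = -1 + 4 = 3)
V = -7 (V = (2 - 3) - (5 + 1) = -1 - 1*6 = -1 - 6 = -7)
M(g, z) = 3*g
T = -1134 (T = ((3*6)*9)*(-7) = (18*9)*(-7) = 162*(-7) = -1134)
3873 - 1282/T = 3873 - 1282/(-1134) = 3873 - 1282*(-1/1134) = 3873 + 641/567 = 2196632/567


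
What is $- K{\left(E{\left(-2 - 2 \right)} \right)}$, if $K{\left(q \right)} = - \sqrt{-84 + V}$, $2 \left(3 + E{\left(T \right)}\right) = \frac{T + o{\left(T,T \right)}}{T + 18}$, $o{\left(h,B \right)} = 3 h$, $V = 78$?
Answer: $i \sqrt{6} \approx 2.4495 i$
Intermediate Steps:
$E{\left(T \right)} = -3 + \frac{2 T}{18 + T}$ ($E{\left(T \right)} = -3 + \frac{\left(T + 3 T\right) \frac{1}{T + 18}}{2} = -3 + \frac{4 T \frac{1}{18 + T}}{2} = -3 + \frac{2 T}{18 + T}$)
$K{\left(q \right)} = - i \sqrt{6}$ ($K{\left(q \right)} = - \sqrt{-84 + 78} = - \sqrt{-6} = - i \sqrt{6}$)
$- K{\left(E{\left(-2 - 2 \right)} \right)} = - \left(-1\right) i \sqrt{6} = i \sqrt{6}$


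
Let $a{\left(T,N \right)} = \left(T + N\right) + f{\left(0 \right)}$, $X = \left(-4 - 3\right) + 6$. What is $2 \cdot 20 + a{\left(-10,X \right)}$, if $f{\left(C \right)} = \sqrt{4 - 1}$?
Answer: $29 + \sqrt{3} \approx 30.732$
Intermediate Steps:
$f{\left(C \right)} = \sqrt{3}$
$X = -1$ ($X = -7 + 6 = -1$)
$a{\left(T,N \right)} = N + T + \sqrt{3}$ ($a{\left(T,N \right)} = \left(T + N\right) + \sqrt{3} = \left(N + T\right) + \sqrt{3} = N + T + \sqrt{3}$)
$2 \cdot 20 + a{\left(-10,X \right)} = 2 \cdot 20 - \left(11 - \sqrt{3}\right) = 40 - \left(11 - \sqrt{3}\right) = 29 + \sqrt{3}$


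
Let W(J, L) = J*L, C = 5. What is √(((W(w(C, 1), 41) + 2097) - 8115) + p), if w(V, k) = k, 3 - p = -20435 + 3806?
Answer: √10655 ≈ 103.22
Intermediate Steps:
p = 16632 (p = 3 - (-20435 + 3806) = 3 - 1*(-16629) = 3 + 16629 = 16632)
√(((W(w(C, 1), 41) + 2097) - 8115) + p) = √(((1*41 + 2097) - 8115) + 16632) = √(((41 + 2097) - 8115) + 16632) = √((2138 - 8115) + 16632) = √(-5977 + 16632) = √10655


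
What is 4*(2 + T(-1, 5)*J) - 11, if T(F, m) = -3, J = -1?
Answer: 9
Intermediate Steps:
4*(2 + T(-1, 5)*J) - 11 = 4*(2 - 3*(-1)) - 11 = 4*(2 + 3) - 11 = 4*5 - 11 = 20 - 11 = 9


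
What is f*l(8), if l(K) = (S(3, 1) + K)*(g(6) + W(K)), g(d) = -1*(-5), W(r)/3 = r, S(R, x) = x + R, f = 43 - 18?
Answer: 8700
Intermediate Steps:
f = 25
S(R, x) = R + x
W(r) = 3*r
g(d) = 5
l(K) = (4 + K)*(5 + 3*K) (l(K) = ((3 + 1) + K)*(5 + 3*K) = (4 + K)*(5 + 3*K))
f*l(8) = 25*(20 + 3*8**2 + 17*8) = 25*(20 + 3*64 + 136) = 25*(20 + 192 + 136) = 25*348 = 8700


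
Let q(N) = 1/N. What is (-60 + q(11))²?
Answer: 434281/121 ≈ 3589.1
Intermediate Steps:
(-60 + q(11))² = (-60 + 1/11)² = (-659/11)² = 434281/121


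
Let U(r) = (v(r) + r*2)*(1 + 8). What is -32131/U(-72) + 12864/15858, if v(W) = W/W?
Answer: 2657017/103077 ≈ 25.777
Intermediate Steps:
v(W) = 1
U(r) = 9 + 18*r (U(r) = (1 + r*2)*(1 + 8) = (1 + 2*r)*9 = 9 + 18*r)
-32131/U(-72) + 12864/15858 = -32131/(9 + 18*(-72)) + 12864/15858 = -32131/(9 - 1296) + 12864*(1/15858) = -32131/(-1287) + 2144/2643 = -32131*(-1/1287) + 2144/2643 = 2921/117 + 2144/2643 = 2657017/103077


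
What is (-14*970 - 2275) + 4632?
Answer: -11223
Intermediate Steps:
(-14*970 - 2275) + 4632 = (-13580 - 2275) + 4632 = -15855 + 4632 = -11223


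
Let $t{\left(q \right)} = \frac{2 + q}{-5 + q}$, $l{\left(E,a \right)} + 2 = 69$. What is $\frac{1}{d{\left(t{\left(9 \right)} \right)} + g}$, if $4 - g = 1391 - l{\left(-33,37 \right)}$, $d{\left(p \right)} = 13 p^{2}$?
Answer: $- \frac{16}{19547} \approx -0.00081854$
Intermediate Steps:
$l{\left(E,a \right)} = 67$ ($l{\left(E,a \right)} = -2 + 69 = 67$)
$t{\left(q \right)} = \frac{2 + q}{-5 + q}$
$g = -1320$ ($g = 4 - \left(1391 - 67\right) = 4 - 1324 = -1320$)
$\frac{1}{d{\left(t{\left(9 \right)} \right)} + g} = \frac{1}{13 \left(\frac{2 + 9}{-5 + 9}\right)^{2} - 1320} = \frac{1}{13 \left(\frac{1}{4} \cdot 11\right)^{2} - 1320} = \frac{1}{13 \left(\frac{11}{4}\right)^{2} - 1320} = \frac{1}{13 \cdot \frac{121}{16} - 1320} = \frac{1}{\frac{1573}{16} - 1320} = \frac{1}{- \frac{19547}{16}} = - \frac{16}{19547}$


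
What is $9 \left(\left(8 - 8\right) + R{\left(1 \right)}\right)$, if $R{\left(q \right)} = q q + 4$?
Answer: $45$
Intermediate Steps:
$R{\left(q \right)} = 4 + q^{2}$ ($R{\left(q \right)} = q^{2} + 4 = 4 + q^{2}$)
$9 \left(\left(8 - 8\right) + R{\left(1 \right)}\right) = 9 \left(\left(8 - 8\right) + \left(4 + 1^{2}\right)\right) = 9 \left(0 + \left(4 + 1\right)\right) = 9 \left(0 + 5\right) = 9 \cdot 5 = 45$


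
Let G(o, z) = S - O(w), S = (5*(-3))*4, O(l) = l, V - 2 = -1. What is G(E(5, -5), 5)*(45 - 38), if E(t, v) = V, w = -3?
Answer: -399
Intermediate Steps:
V = 1 (V = 2 - 1 = 1)
E(t, v) = 1
S = -60 (S = -15*4 = -60)
G(o, z) = -57 (G(o, z) = -60 - 1*(-3) = -60 + 3 = -57)
G(E(5, -5), 5)*(45 - 38) = -57*(45 - 38) = -57*7 = -399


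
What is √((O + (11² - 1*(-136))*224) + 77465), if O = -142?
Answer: √134891 ≈ 367.27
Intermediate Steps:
√((O + (11² - 1*(-136))*224) + 77465) = √((-142 + (11² - 1*(-136))*224) + 77465) = √((-142 + (121 + 136)*224) + 77465) = √((-142 + 257*224) + 77465) = √((-142 + 57568) + 77465) = √(57426 + 77465) = √134891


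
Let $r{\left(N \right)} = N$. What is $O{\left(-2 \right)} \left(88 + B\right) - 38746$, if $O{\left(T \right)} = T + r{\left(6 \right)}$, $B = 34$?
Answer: $-38258$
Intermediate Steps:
$O{\left(T \right)} = 6 + T$ ($O{\left(T \right)} = T + 6 = 6 + T$)
$O{\left(-2 \right)} \left(88 + B\right) - 38746 = \left(6 - 2\right) \left(88 + 34\right) - 38746 = 4 \cdot 122 - 38746 = 488 - 38746 = -38258$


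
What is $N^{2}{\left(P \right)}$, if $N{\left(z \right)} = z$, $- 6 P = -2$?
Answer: $\frac{1}{9} \approx 0.11111$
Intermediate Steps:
$P = \frac{1}{3}$ ($P = \left(- \frac{1}{6}\right) \left(-2\right) = \frac{1}{3} \approx 0.33333$)
$N^{2}{\left(P \right)} = \left(\frac{1}{3}\right)^{2} = \frac{1}{9}$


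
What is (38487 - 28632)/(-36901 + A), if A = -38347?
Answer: -9855/75248 ≈ -0.13097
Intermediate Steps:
(38487 - 28632)/(-36901 + A) = (38487 - 28632)/(-36901 - 38347) = 9855/(-75248) = 9855*(-1/75248) = -9855/75248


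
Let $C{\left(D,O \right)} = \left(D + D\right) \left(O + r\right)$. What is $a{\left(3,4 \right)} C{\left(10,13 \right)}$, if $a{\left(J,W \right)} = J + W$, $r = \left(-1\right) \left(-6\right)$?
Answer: $2660$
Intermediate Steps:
$r = 6$
$C{\left(D,O \right)} = 2 D \left(6 + O\right)$ ($C{\left(D,O \right)} = \left(D + D\right) \left(O + 6\right) = 2 D \left(6 + O\right)$)
$a{\left(3,4 \right)} C{\left(10,13 \right)} = \left(3 + 4\right) 2 \cdot 10 \left(6 + 13\right) = 7 \cdot 2 \cdot 10 \cdot 19 = 7 \cdot 380 = 2660$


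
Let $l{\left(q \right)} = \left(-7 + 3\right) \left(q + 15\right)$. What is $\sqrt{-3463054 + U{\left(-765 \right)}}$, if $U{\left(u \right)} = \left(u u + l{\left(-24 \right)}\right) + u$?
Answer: $i \sqrt{2878558} \approx 1696.6 i$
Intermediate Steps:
$l{\left(q \right)} = -60 - 4 q$ ($l{\left(q \right)} = - 4 \left(15 + q\right) = -60 - 4 q$)
$U{\left(u \right)} = 36 + u + u^{2}$ ($U{\left(u \right)} = \left(u u - -36\right) + u = \left(u^{2} + \left(-60 + 96\right)\right) + u = \left(u^{2} + 36\right) + u = \left(36 + u^{2}\right) + u = 36 + u + u^{2}$)
$\sqrt{-3463054 + U{\left(-765 \right)}} = \sqrt{-3463054 + \left(36 - 765 + \left(-765\right)^{2}\right)} = \sqrt{-3463054 + \left(36 - 765 + 585225\right)} = \sqrt{-3463054 + 584496} = \sqrt{-2878558} = i \sqrt{2878558}$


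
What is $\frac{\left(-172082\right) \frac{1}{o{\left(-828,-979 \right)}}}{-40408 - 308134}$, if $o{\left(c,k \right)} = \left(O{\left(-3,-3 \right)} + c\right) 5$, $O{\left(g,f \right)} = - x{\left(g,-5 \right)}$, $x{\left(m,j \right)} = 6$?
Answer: $- \frac{619}{5228130} \approx -0.0001184$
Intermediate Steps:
$O{\left(g,f \right)} = -6$ ($O{\left(g,f \right)} = \left(-1\right) 6 = -6$)
$o{\left(c,k \right)} = -30 + 5 c$ ($o{\left(c,k \right)} = \left(-6 + c\right) 5 = -30 + 5 c$)
$\frac{\left(-172082\right) \frac{1}{o{\left(-828,-979 \right)}}}{-40408 - 308134} = \frac{\left(-172082\right) \frac{1}{-30 + 5 \left(-828\right)}}{-40408 - 308134} = \frac{\left(-172082\right) \frac{1}{-30 - 4140}}{-40408 - 308134} = \frac{\left(-172082\right) \frac{1}{-4170}}{-348542} = \left(-172082\right) \left(- \frac{1}{4170}\right) \left(- \frac{1}{348542}\right) = \frac{619}{15} \left(- \frac{1}{348542}\right) = - \frac{619}{5228130}$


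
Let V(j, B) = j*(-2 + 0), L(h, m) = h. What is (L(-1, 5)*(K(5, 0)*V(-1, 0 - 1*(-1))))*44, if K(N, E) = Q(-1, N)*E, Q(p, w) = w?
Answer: 0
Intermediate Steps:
V(j, B) = -2*j (V(j, B) = j*(-2) = -2*j)
K(N, E) = E*N (K(N, E) = N*E = E*N)
(L(-1, 5)*(K(5, 0)*V(-1, 0 - 1*(-1))))*44 = -0*5*(-2*(-1))*44 = -0*2*44 = -1*0*44 = 0*44 = 0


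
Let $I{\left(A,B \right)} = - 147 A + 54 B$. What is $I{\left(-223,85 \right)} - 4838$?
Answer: $32533$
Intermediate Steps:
$I{\left(-223,85 \right)} - 4838 = \left(\left(-147\right) \left(-223\right) + 54 \cdot 85\right) - 4838 = \left(32781 + 4590\right) - 4838 = 37371 - 4838 = 32533$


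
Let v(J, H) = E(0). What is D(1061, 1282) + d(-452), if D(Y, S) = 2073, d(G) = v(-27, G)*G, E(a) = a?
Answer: 2073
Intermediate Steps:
v(J, H) = 0
d(G) = 0 (d(G) = 0*G = 0)
D(1061, 1282) + d(-452) = 2073 + 0 = 2073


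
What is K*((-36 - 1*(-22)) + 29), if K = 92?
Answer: 1380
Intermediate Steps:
K*((-36 - 1*(-22)) + 29) = 92*((-36 - 1*(-22)) + 29) = 92*((-36 + 22) + 29) = 92*(-14 + 29) = 92*15 = 1380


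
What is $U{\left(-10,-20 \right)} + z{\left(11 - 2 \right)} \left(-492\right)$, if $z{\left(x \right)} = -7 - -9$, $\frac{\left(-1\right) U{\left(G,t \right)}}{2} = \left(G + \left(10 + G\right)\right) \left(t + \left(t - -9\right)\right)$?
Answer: $-1604$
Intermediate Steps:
$U{\left(G,t \right)} = - 2 \left(9 + 2 t\right) \left(10 + 2 G\right)$ ($U{\left(G,t \right)} = - 2 \left(G + \left(10 + G\right)\right) \left(t + \left(t - -9\right)\right) = - 2 \left(10 + 2 G\right) \left(t + \left(t + 9\right)\right) = - 2 \left(10 + 2 G\right) \left(t + \left(9 + t\right)\right) = - 2 \left(10 + 2 G\right) \left(9 + 2 t\right) = - 2 \left(9 + 2 t\right) \left(10 + 2 G\right)$)
$z{\left(x \right)} = 2$ ($z{\left(x \right)} = -7 + 9 = 2$)
$U{\left(-10,-20 \right)} + z{\left(11 - 2 \right)} \left(-492\right) = \left(-180 - -800 - -360 - \left(-80\right) \left(-20\right)\right) + 2 \left(-492\right) = \left(-180 + 800 + 360 - 1600\right) - 984 = -620 - 984 = -1604$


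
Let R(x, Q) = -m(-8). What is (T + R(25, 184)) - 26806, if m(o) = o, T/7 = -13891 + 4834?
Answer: -90197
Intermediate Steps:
T = -63399 (T = 7*(-13891 + 4834) = 7*(-9057) = -63399)
R(x, Q) = 8 (R(x, Q) = -1*(-8) = 8)
(T + R(25, 184)) - 26806 = (-63399 + 8) - 26806 = -63391 - 26806 = -90197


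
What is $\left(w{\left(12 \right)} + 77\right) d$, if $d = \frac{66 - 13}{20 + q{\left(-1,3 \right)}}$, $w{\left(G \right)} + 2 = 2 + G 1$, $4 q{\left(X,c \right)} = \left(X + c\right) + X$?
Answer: $\frac{18868}{81} \approx 232.94$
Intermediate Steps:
$q{\left(X,c \right)} = \frac{X}{2} + \frac{c}{4}$ ($q{\left(X,c \right)} = \frac{\left(X + c\right) + X}{4} = \frac{c + 2 X}{4} = \frac{X}{2} + \frac{c}{4}$)
$w{\left(G \right)} = G$ ($w{\left(G \right)} = -2 + \left(2 + G 1\right) = -2 + \left(2 + G\right) = G$)
$d = \frac{212}{81}$ ($d = \frac{66 - 13}{20 + \left(\frac{1}{2} \left(-1\right) + \frac{1}{4} \cdot 3\right)} = \frac{53}{20 + \left(- \frac{1}{2} + \frac{3}{4}\right)} = \frac{53}{20 + \frac{1}{4}} = \frac{53}{\frac{81}{4}} = 53 \cdot \frac{4}{81} = \frac{212}{81} \approx 2.6173$)
$\left(w{\left(12 \right)} + 77\right) d = \left(12 + 77\right) \frac{212}{81} = 89 \cdot \frac{212}{81} = \frac{18868}{81}$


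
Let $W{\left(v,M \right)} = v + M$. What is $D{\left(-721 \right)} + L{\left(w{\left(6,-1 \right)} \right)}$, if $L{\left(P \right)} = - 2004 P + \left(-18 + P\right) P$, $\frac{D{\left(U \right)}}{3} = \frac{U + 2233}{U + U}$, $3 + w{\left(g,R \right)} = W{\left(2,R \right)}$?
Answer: $\frac{416620}{103} \approx 4044.9$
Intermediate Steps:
$W{\left(v,M \right)} = M + v$
$w{\left(g,R \right)} = -1 + R$ ($w{\left(g,R \right)} = -3 + \left(R + 2\right) = -3 + \left(2 + R\right) = -1 + R$)
$D{\left(U \right)} = \frac{3 \left(2233 + U\right)}{2 U}$ ($D{\left(U \right)} = 3 \frac{U + 2233}{U + U} = 3 \frac{2233 + U}{2 U} = \frac{3 \left(2233 + U\right)}{2 U}$)
$L{\left(P \right)} = - 2004 P + P \left(-18 + P\right)$
$D{\left(-721 \right)} + L{\left(w{\left(6,-1 \right)} \right)} = \frac{3 \left(2233 - 721\right)}{2 \left(-721\right)} + \left(-1 - 1\right) \left(-2022 - 2\right) = \frac{3}{2} \left(- \frac{1}{721}\right) 1512 - 2 \left(-2022 - 2\right) = - \frac{324}{103} - -4048 = - \frac{324}{103} + 4048 = \frac{416620}{103}$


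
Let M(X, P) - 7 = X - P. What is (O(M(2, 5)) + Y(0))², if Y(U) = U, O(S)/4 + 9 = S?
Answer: 400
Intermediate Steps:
M(X, P) = 7 + X - P (M(X, P) = 7 + (X - P) = 7 + X - P)
O(S) = -36 + 4*S
(O(M(2, 5)) + Y(0))² = ((-36 + 4*(7 + 2 - 1*5)) + 0)² = ((-36 + 4*(7 + 2 - 5)) + 0)² = ((-36 + 4*4) + 0)² = ((-36 + 16) + 0)² = (-20 + 0)² = (-20)² = 400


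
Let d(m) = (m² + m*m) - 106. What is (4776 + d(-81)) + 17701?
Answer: 35493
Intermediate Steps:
d(m) = -106 + 2*m² (d(m) = (m² + m²) - 106 = 2*m² - 106 = -106 + 2*m²)
(4776 + d(-81)) + 17701 = (4776 + (-106 + 2*(-81)²)) + 17701 = (4776 + (-106 + 2*6561)) + 17701 = (4776 + (-106 + 13122)) + 17701 = (4776 + 13016) + 17701 = 17792 + 17701 = 35493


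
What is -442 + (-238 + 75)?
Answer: -605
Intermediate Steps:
-442 + (-238 + 75) = -442 - 163 = -605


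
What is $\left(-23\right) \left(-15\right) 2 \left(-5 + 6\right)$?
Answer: $690$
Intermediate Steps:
$\left(-23\right) \left(-15\right) 2 \left(-5 + 6\right) = 345 \cdot 2 \cdot 1 = 345 \cdot 2 = 690$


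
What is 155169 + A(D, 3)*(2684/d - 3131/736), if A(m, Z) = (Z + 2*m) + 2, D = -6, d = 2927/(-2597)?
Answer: 370251615923/2154272 ≈ 1.7187e+5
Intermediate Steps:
d = -2927/2597 (d = 2927*(-1/2597) = -2927/2597 ≈ -1.1271)
A(m, Z) = 2 + Z + 2*m
155169 + A(D, 3)*(2684/d - 3131/736) = 155169 + (2 + 3 + 2*(-6))*(2684/(-2927/2597) - 3131/736) = 155169 + (2 + 3 - 12)*(2684*(-2597/2927) - 3131*1/736) = 155169 - 7*(-6970348/2927 - 3131/736) = 155169 - 7*(-5139340565/2154272) = 155169 + 35975383955/2154272 = 370251615923/2154272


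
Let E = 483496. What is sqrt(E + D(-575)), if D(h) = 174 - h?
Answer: 3*sqrt(53805) ≈ 695.88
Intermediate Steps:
sqrt(E + D(-575)) = sqrt(483496 + (174 - 1*(-575))) = sqrt(483496 + (174 + 575)) = sqrt(483496 + 749) = sqrt(484245) = 3*sqrt(53805)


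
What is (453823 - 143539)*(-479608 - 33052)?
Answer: -159070195440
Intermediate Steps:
(453823 - 143539)*(-479608 - 33052) = 310284*(-512660) = -159070195440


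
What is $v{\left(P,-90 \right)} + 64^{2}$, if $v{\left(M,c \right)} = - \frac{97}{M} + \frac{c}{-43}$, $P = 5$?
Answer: $\frac{876919}{215} \approx 4078.7$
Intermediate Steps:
$v{\left(M,c \right)} = - \frac{97}{M} - \frac{c}{43}$ ($v{\left(M,c \right)} = - \frac{97}{M} + c \left(- \frac{1}{43}\right) = - \frac{97}{M} - \frac{c}{43}$)
$v{\left(P,-90 \right)} + 64^{2} = \left(- \frac{97}{5} - - \frac{90}{43}\right) + 64^{2} = \left(\left(-97\right) \frac{1}{5} + \frac{90}{43}\right) + 4096 = \left(- \frac{97}{5} + \frac{90}{43}\right) + 4096 = - \frac{3721}{215} + 4096 = \frac{876919}{215}$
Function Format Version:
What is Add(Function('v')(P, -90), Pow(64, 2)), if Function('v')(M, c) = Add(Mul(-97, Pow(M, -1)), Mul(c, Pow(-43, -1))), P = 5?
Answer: Rational(876919, 215) ≈ 4078.7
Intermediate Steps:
Function('v')(M, c) = Add(Mul(-97, Pow(M, -1)), Mul(Rational(-1, 43), c)) (Function('v')(M, c) = Add(Mul(-97, Pow(M, -1)), Mul(c, Rational(-1, 43))) = Add(Mul(-97, Pow(M, -1)), Mul(Rational(-1, 43), c)))
Add(Function('v')(P, -90), Pow(64, 2)) = Add(Add(Mul(-97, Pow(5, -1)), Mul(Rational(-1, 43), -90)), Pow(64, 2)) = Add(Add(Mul(-97, Rational(1, 5)), Rational(90, 43)), 4096) = Add(Add(Rational(-97, 5), Rational(90, 43)), 4096) = Add(Rational(-3721, 215), 4096) = Rational(876919, 215)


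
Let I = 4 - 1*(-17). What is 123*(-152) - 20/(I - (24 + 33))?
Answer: -168259/9 ≈ -18695.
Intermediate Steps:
I = 21 (I = 4 + 17 = 21)
123*(-152) - 20/(I - (24 + 33)) = 123*(-152) - 20/(21 - (24 + 33)) = -18696 - 20/(21 - 1*57) = -18696 - 20/(21 - 57) = -18696 - 20/(-36) = -18696 - 20*(-1/36) = -18696 + 5/9 = -168259/9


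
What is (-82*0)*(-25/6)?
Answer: 0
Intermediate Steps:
(-82*0)*(-25/6) = 0*(-25*1/6) = 0*(-25/6) = 0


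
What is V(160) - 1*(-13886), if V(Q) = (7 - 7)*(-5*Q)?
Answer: 13886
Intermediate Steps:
V(Q) = 0 (V(Q) = 0*(-5*Q) = 0)
V(160) - 1*(-13886) = 0 - 1*(-13886) = 0 + 13886 = 13886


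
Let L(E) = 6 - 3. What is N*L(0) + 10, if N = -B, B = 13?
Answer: -29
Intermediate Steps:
L(E) = 3
N = -13 (N = -1*13 = -13)
N*L(0) + 10 = -13*3 + 10 = -39 + 10 = -29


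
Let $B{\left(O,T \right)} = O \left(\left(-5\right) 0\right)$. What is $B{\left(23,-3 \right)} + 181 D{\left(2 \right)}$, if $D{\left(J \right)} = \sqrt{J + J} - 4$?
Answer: $-362$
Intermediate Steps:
$B{\left(O,T \right)} = 0$ ($B{\left(O,T \right)} = O 0 = 0$)
$D{\left(J \right)} = -4 + \sqrt{2} \sqrt{J}$ ($D{\left(J \right)} = \sqrt{2 J} - 4 = \sqrt{2} \sqrt{J} - 4 = -4 + \sqrt{2} \sqrt{J}$)
$B{\left(23,-3 \right)} + 181 D{\left(2 \right)} = 0 + 181 \left(-4 + \sqrt{2} \sqrt{2}\right) = 0 + 181 \left(-4 + 2\right) = 0 + 181 \left(-2\right) = 0 - 362 = -362$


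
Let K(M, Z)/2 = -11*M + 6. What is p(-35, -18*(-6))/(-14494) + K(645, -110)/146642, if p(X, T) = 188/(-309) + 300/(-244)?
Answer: -113773903043/1178300412078 ≈ -0.096558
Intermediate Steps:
K(M, Z) = 12 - 22*M (K(M, Z) = 2*(-11*M + 6) = 2*(6 - 11*M) = 12 - 22*M)
p(X, T) = -34643/18849 (p(X, T) = 188*(-1/309) + 300*(-1/244) = -188/309 - 75/61 = -34643/18849)
p(-35, -18*(-6))/(-14494) + K(645, -110)/146642 = -34643/18849/(-14494) + (12 - 22*645)/146642 = -34643/18849*(-1/14494) + (12 - 14190)*(1/146642) = 34643/273197406 - 14178*1/146642 = 34643/273197406 - 417/4313 = -113773903043/1178300412078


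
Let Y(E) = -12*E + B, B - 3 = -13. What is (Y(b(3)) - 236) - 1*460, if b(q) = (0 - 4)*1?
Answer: -658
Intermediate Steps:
B = -10 (B = 3 - 13 = -10)
b(q) = -4 (b(q) = -4*1 = -4)
Y(E) = -10 - 12*E (Y(E) = -12*E - 10 = -10 - 12*E)
(Y(b(3)) - 236) - 1*460 = ((-10 - 12*(-4)) - 236) - 1*460 = ((-10 + 48) - 236) - 460 = (38 - 236) - 460 = -198 - 460 = -658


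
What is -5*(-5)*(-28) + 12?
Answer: -688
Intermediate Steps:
-5*(-5)*(-28) + 12 = 25*(-28) + 12 = -700 + 12 = -688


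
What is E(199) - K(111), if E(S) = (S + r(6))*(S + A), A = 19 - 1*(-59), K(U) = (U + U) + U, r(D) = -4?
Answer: 53682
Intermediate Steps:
K(U) = 3*U (K(U) = 2*U + U = 3*U)
A = 78 (A = 19 + 59 = 78)
E(S) = (-4 + S)*(78 + S) (E(S) = (S - 4)*(S + 78) = (-4 + S)*(78 + S))
E(199) - K(111) = (-312 + 199**2 + 74*199) - 3*111 = (-312 + 39601 + 14726) - 1*333 = 54015 - 333 = 53682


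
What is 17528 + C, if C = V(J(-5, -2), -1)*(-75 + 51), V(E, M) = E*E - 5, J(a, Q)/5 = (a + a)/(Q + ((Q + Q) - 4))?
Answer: 17048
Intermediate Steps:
J(a, Q) = 10*a/(-4 + 3*Q) (J(a, Q) = 5*((a + a)/(Q + ((Q + Q) - 4))) = 5*((2*a)/(Q + (2*Q - 4))) = 5*((2*a)/(Q + (-4 + 2*Q))) = 5*((2*a)/(-4 + 3*Q)) = 5*(2*a/(-4 + 3*Q)) = 10*a/(-4 + 3*Q))
V(E, M) = -5 + E² (V(E, M) = E² - 5 = -5 + E²)
C = -480 (C = (-5 + (10*(-5)/(-4 + 3*(-2)))²)*(-75 + 51) = (-5 + (10*(-5)/(-4 - 6))²)*(-24) = (-5 + (10*(-5)/(-10))²)*(-24) = (-5 + (10*(-5)*(-⅒))²)*(-24) = (-5 + 5²)*(-24) = (-5 + 25)*(-24) = 20*(-24) = -480)
17528 + C = 17528 - 480 = 17048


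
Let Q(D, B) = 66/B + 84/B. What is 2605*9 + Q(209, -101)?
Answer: 2367795/101 ≈ 23444.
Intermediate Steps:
Q(D, B) = 150/B
2605*9 + Q(209, -101) = 2605*9 + 150/(-101) = 23445 + 150*(-1/101) = 23445 - 150/101 = 2367795/101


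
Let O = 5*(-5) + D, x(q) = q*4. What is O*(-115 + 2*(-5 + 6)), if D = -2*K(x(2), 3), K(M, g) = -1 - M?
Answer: 791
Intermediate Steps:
x(q) = 4*q
D = 18 (D = -2*(-1 - 4*2) = -2*(-1 - 1*8) = -2*(-1 - 8) = -2*(-9) = 18)
O = -7 (O = 5*(-5) + 18 = -25 + 18 = -7)
O*(-115 + 2*(-5 + 6)) = -7*(-115 + 2*(-5 + 6)) = -7*(-115 + 2*1) = -7*(-115 + 2) = -7*(-113) = 791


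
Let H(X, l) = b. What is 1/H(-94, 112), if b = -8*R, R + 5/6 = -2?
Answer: 3/68 ≈ 0.044118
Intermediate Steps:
R = -17/6 (R = -⅚ - 2 = -17/6 ≈ -2.8333)
b = 68/3 (b = -8*(-17/6) = 68/3 ≈ 22.667)
H(X, l) = 68/3
1/H(-94, 112) = 1/(68/3) = 3/68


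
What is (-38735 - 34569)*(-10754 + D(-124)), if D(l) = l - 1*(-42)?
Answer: 794322144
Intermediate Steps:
D(l) = 42 + l (D(l) = l + 42 = 42 + l)
(-38735 - 34569)*(-10754 + D(-124)) = (-38735 - 34569)*(-10754 + (42 - 124)) = -73304*(-10754 - 82) = -73304*(-10836) = 794322144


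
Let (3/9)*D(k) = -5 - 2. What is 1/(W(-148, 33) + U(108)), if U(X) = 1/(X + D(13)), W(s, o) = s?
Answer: -87/12875 ≈ -0.0067573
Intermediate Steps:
D(k) = -21 (D(k) = 3*(-5 - 2) = 3*(-7) = -21)
U(X) = 1/(-21 + X) (U(X) = 1/(X - 21) = 1/(-21 + X))
1/(W(-148, 33) + U(108)) = 1/(-148 + 1/(-21 + 108)) = 1/(-148 + 1/87) = 1/(-12875/87) = -87/12875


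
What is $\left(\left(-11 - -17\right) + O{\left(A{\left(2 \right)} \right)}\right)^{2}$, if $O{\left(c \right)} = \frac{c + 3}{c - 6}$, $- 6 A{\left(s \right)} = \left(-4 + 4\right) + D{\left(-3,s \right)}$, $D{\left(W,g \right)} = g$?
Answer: $\frac{11236}{361} \approx 31.125$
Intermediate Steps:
$A{\left(s \right)} = - \frac{s}{6}$ ($A{\left(s \right)} = - \frac{\left(-4 + 4\right) + s}{6} = - \frac{0 + s}{6} = - \frac{s}{6}$)
$O{\left(c \right)} = \frac{3 + c}{-6 + c}$
$\left(\left(-11 - -17\right) + O{\left(A{\left(2 \right)} \right)}\right)^{2} = \left(\left(-11 - -17\right) + \frac{3 - \frac{1}{3}}{-6 - \frac{1}{3}}\right)^{2} = \left(\left(-11 + 17\right) + \frac{3 - \frac{1}{3}}{-6 - \frac{1}{3}}\right)^{2} = \left(6 + \frac{1}{- \frac{19}{3}} \cdot \frac{8}{3}\right)^{2} = \left(6 - \frac{8}{19}\right)^{2} = \left(\frac{106}{19}\right)^{2} = \frac{11236}{361}$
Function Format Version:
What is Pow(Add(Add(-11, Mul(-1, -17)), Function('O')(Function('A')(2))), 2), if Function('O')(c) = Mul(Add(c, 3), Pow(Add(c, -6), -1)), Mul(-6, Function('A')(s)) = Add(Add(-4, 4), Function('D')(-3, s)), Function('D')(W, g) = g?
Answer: Rational(11236, 361) ≈ 31.125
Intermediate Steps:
Function('A')(s) = Mul(Rational(-1, 6), s) (Function('A')(s) = Mul(Rational(-1, 6), Add(Add(-4, 4), s)) = Mul(Rational(-1, 6), Add(0, s)) = Mul(Rational(-1, 6), s))
Function('O')(c) = Mul(Pow(Add(-6, c), -1), Add(3, c)) (Function('O')(c) = Mul(Add(3, c), Pow(Add(-6, c), -1)) = Mul(Pow(Add(-6, c), -1), Add(3, c)))
Pow(Add(Add(-11, Mul(-1, -17)), Function('O')(Function('A')(2))), 2) = Pow(Add(Add(-11, Mul(-1, -17)), Mul(Pow(Add(-6, Mul(Rational(-1, 6), 2)), -1), Add(3, Mul(Rational(-1, 6), 2)))), 2) = Pow(Add(Add(-11, 17), Mul(Pow(Add(-6, Rational(-1, 3)), -1), Add(3, Rational(-1, 3)))), 2) = Pow(Add(6, Mul(Pow(Rational(-19, 3), -1), Rational(8, 3))), 2) = Pow(Add(6, Mul(Rational(-3, 19), Rational(8, 3))), 2) = Pow(Add(6, Rational(-8, 19)), 2) = Pow(Rational(106, 19), 2) = Rational(11236, 361)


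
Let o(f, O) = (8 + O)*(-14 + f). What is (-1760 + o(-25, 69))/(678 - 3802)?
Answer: 433/284 ≈ 1.5246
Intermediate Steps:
o(f, O) = (-14 + f)*(8 + O)
(-1760 + o(-25, 69))/(678 - 3802) = (-1760 + (-112 - 14*69 + 8*(-25) + 69*(-25)))/(678 - 3802) = (-1760 + (-112 - 966 - 200 - 1725))/(-3124) = (-1760 - 3003)*(-1/3124) = -4763*(-1/3124) = 433/284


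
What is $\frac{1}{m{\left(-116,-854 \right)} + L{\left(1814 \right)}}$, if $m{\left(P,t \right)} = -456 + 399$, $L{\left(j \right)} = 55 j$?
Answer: $\frac{1}{99713} \approx 1.0029 \cdot 10^{-5}$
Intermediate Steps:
$m{\left(P,t \right)} = -57$
$\frac{1}{m{\left(-116,-854 \right)} + L{\left(1814 \right)}} = \frac{1}{-57 + 55 \cdot 1814} = \frac{1}{-57 + 99770} = \frac{1}{99713}$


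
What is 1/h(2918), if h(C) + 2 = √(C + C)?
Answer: 1/2916 + √1459/2916 ≈ 0.013442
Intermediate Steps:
h(C) = -2 + √2*√C (h(C) = -2 + √(C + C) = -2 + √(2*C) = -2 + √2*√C)
1/h(2918) = 1/(-2 + √2*√2918) = 1/(-2 + 2*√1459)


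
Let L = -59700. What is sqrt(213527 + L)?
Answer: sqrt(153827) ≈ 392.21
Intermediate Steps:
sqrt(213527 + L) = sqrt(213527 - 59700) = sqrt(153827)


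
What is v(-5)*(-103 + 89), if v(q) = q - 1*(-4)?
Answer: 14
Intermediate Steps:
v(q) = 4 + q (v(q) = q + 4 = 4 + q)
v(-5)*(-103 + 89) = (4 - 5)*(-103 + 89) = -1*(-14) = 14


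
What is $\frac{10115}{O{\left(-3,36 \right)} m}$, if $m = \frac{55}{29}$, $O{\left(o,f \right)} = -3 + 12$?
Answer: $\frac{58667}{99} \approx 592.6$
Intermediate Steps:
$O{\left(o,f \right)} = 9$
$m = \frac{55}{29}$ ($m = 55 \cdot \frac{1}{29} = \frac{55}{29} \approx 1.8966$)
$\frac{10115}{O{\left(-3,36 \right)} m} = \frac{10115}{9 \cdot \frac{55}{29}} = \frac{10115}{\frac{495}{29}} = 10115 \cdot \frac{29}{495} = \frac{58667}{99}$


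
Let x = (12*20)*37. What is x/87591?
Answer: 2960/29197 ≈ 0.10138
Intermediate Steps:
x = 8880 (x = 240*37 = 8880)
x/87591 = 8880/87591 = 8880*(1/87591) = 2960/29197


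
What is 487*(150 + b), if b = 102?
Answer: 122724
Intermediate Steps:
487*(150 + b) = 487*(150 + 102) = 487*252 = 122724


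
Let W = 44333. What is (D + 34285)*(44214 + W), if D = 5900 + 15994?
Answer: 4974481913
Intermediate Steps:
D = 21894
(D + 34285)*(44214 + W) = (21894 + 34285)*(44214 + 44333) = 56179*88547 = 4974481913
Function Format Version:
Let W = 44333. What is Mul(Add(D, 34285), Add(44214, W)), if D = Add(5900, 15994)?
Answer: 4974481913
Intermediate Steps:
D = 21894
Mul(Add(D, 34285), Add(44214, W)) = Mul(Add(21894, 34285), Add(44214, 44333)) = Mul(56179, 88547) = 4974481913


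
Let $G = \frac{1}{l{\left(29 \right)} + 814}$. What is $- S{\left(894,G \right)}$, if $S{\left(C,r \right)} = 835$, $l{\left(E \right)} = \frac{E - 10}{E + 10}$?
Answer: $-835$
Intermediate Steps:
$l{\left(E \right)} = \frac{-10 + E}{10 + E}$
$G = \frac{39}{31765}$ ($G = \frac{1}{\frac{-10 + 29}{10 + 29} + 814} = \frac{1}{\frac{1}{39} \cdot 19 + 814} = \frac{1}{\frac{19}{39} + 814} = \frac{1}{\frac{31765}{39}} = \frac{39}{31765} \approx 0.0012278$)
$- S{\left(894,G \right)} = \left(-1\right) 835 = -835$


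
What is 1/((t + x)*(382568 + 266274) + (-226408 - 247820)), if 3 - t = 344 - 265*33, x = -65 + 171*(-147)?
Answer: -1/10899722144 ≈ -9.1746e-11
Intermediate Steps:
x = -25202 (x = -65 - 25137 = -25202)
t = 8404 (t = 3 - (344 - 265*33) = 3 - (344 - 8745) = 3 - 1*(-8401) = 3 + 8401 = 8404)
1/((t + x)*(382568 + 266274) + (-226408 - 247820)) = 1/((8404 - 25202)*(382568 + 266274) + (-226408 - 247820)) = 1/(-16798*648842 - 474228) = 1/(-10899247916 - 474228) = 1/(-10899722144) = -1/10899722144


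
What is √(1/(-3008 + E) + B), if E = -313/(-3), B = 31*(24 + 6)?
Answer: √70569788397/8711 ≈ 30.496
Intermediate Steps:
B = 930 (B = 31*30 = 930)
E = 313/3 (E = -⅓*(-313) = 313/3 ≈ 104.33)
√(1/(-3008 + E) + B) = √(1/(-3008 + 313/3) + 930) = √(1/(-8711/3) + 930) = √(-3/8711 + 930) = √(8101227/8711) = √70569788397/8711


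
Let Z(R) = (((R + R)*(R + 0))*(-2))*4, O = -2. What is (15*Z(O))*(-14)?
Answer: 13440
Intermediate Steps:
Z(R) = -16*R² (Z(R) = (((2*R)*R)*(-2))*4 = ((2*R²)*(-2))*4 = -4*R²*4 = -16*R²)
(15*Z(O))*(-14) = (15*(-16*(-2)²))*(-14) = (15*(-16*4))*(-14) = (15*(-64))*(-14) = -960*(-14) = 13440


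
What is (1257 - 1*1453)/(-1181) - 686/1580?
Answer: -250243/932990 ≈ -0.26822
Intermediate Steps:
(1257 - 1*1453)/(-1181) - 686/1580 = (1257 - 1453)*(-1/1181) - 686*1/1580 = -196*(-1/1181) - 343/790 = 196/1181 - 343/790 = -250243/932990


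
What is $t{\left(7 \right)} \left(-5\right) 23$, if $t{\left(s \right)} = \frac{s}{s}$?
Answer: $-115$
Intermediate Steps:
$t{\left(s \right)} = 1$
$t{\left(7 \right)} \left(-5\right) 23 = 1 \left(-5\right) 23 = \left(-5\right) 23 = -115$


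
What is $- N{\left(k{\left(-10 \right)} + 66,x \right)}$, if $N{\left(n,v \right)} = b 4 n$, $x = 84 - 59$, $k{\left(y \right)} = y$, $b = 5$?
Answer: $-1120$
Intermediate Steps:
$x = 25$
$N{\left(n,v \right)} = 20 n$ ($N{\left(n,v \right)} = 5 \cdot 4 n = 20 n$)
$- N{\left(k{\left(-10 \right)} + 66,x \right)} = - 20 \left(-10 + 66\right) = - 20 \cdot 56 = \left(-1\right) 1120 = -1120$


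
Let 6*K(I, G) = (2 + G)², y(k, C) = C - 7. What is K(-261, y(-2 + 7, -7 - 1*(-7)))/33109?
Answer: 25/198654 ≈ 0.00012585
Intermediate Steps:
y(k, C) = -7 + C
K(I, G) = (2 + G)²/6
K(-261, y(-2 + 7, -7 - 1*(-7)))/33109 = ((2 + (-7 + (-7 - 1*(-7))))²/6)/33109 = ((2 + (-7 + (-7 + 7)))²/6)*(1/33109) = ((2 + (-7 + 0))²/6)*(1/33109) = ((2 - 7)²/6)*(1/33109) = ((⅙)*(-5)²)*(1/33109) = ((⅙)*25)*(1/33109) = (25/6)*(1/33109) = 25/198654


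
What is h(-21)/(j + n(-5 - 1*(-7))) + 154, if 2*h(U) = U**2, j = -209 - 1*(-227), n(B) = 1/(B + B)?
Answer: 12124/73 ≈ 166.08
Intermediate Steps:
n(B) = 1/(2*B)
j = 18 (j = -209 + 227 = 18)
h(U) = U**2/2
h(-21)/(j + n(-5 - 1*(-7))) + 154 = ((1/2)*(-21)**2)/(18 + 1/(2*(-5 - 1*(-7)))) + 154 = ((1/2)*441)/(18 + 1/(2*(-5 + 7))) + 154 = (441/2)/(18 + (1/2)/2) + 154 = (441/2)/(18 + (1/2)*(1/2)) + 154 = (441/2)/(18 + 1/4) + 154 = (441/2)/(73/4) + 154 = (4/73)*(441/2) + 154 = 882/73 + 154 = 12124/73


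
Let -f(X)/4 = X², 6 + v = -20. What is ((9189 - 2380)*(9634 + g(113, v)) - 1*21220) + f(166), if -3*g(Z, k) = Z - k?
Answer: 195452935/3 ≈ 6.5151e+7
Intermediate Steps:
v = -26 (v = -6 - 20 = -26)
g(Z, k) = -Z/3 + k/3 (g(Z, k) = -(Z - k)/3 = -Z/3 + k/3)
f(X) = -4*X²
((9189 - 2380)*(9634 + g(113, v)) - 1*21220) + f(166) = ((9189 - 2380)*(9634 + (-⅓*113 + (⅓)*(-26))) - 1*21220) - 4*166² = (6809*(9634 + (-113/3 - 26/3)) - 21220) - 4*27556 = (6809*(9634 - 139/3) - 21220) - 110224 = (6809*(28763/3) - 21220) - 110224 = (195847267/3 - 21220) - 110224 = 195783607/3 - 110224 = 195452935/3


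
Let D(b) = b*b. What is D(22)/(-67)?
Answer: -484/67 ≈ -7.2239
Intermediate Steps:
D(b) = b²
D(22)/(-67) = 22²/(-67) = 484*(-1/67) = -484/67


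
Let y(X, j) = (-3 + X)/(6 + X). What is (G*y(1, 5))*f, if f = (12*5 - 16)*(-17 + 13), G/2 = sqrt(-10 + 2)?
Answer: 1408*I*sqrt(2)/7 ≈ 284.46*I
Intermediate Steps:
G = 4*I*sqrt(2) (G = 2*sqrt(-10 + 2) = 2*sqrt(-8) = 2*(2*I*sqrt(2)) = 4*I*sqrt(2) ≈ 5.6569*I)
f = -176 (f = (60 - 16)*(-4) = 44*(-4) = -176)
y(X, j) = (-3 + X)/(6 + X)
(G*y(1, 5))*f = ((4*I*sqrt(2))*((-3 + 1)/(6 + 1)))*(-176) = ((4*I*sqrt(2))*(-2/7))*(-176) = -8*I*sqrt(2)/7*(-176) = 1408*I*sqrt(2)/7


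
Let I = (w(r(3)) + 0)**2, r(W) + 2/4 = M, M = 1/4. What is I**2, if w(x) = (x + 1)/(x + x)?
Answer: 81/16 ≈ 5.0625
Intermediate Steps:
M = 1/4 ≈ 0.25000
r(W) = -1/4 (r(W) = -1/2 + 1/4 = -1/4)
w(x) = (1 + x)/(2*x) (w(x) = (1 + x)/((2*x)) = (1 + x)*(1/(2*x)) = (1 + x)/(2*x))
I = 9/4 (I = ((1 - 1/4)/(2*(-1/4)) + 0)**2 = ((1/2)*(-4)*(3/4) + 0)**2 = (-3/2 + 0)**2 = (-3/2)**2 = 9/4 ≈ 2.2500)
I**2 = (9/4)**2 = 81/16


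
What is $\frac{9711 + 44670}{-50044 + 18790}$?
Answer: $- \frac{18127}{10418} \approx -1.74$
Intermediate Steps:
$\frac{9711 + 44670}{-50044 + 18790} = \frac{54381}{-31254} = 54381 \left(- \frac{1}{31254}\right) = - \frac{18127}{10418}$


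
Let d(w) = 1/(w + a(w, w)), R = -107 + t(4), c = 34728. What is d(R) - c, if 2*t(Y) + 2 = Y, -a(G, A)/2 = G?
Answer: -3681167/106 ≈ -34728.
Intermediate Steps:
a(G, A) = -2*G
t(Y) = -1 + Y/2
R = -106 (R = -107 + (-1 + (½)*4) = -107 + (-1 + 2) = -107 + 1 = -106)
d(w) = -1/w (d(w) = 1/(w - 2*w) = 1/(-w) = -1/w)
d(R) - c = -1/(-106) - 1*34728 = -1*(-1/106) - 34728 = 1/106 - 34728 = -3681167/106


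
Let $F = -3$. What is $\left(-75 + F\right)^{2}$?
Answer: $6084$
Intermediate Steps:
$\left(-75 + F\right)^{2} = \left(-75 - 3\right)^{2} = \left(-78\right)^{2} = 6084$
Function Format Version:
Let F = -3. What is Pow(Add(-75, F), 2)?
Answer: 6084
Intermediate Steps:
Pow(Add(-75, F), 2) = Pow(Add(-75, -3), 2) = Pow(-78, 2) = 6084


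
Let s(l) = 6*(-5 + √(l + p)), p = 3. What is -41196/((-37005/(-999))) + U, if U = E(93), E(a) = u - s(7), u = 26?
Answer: -13027508/12335 - 6*√10 ≈ -1075.1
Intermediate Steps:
s(l) = -30 + 6*√(3 + l) (s(l) = 6*(-5 + √(l + 3)) = 6*(-5 + √(3 + l)) = -30 + 6*√(3 + l))
E(a) = 56 - 6*√10 (E(a) = 26 - (-30 + 6*√(3 + 7)) = 26 - (-30 + 6*√10) = 26 + (30 - 6*√10) = 56 - 6*√10)
U = 56 - 6*√10 ≈ 37.026
-41196/((-37005/(-999))) + U = -41196/((-37005/(-999))) + (56 - 6*√10) = -41196/((-37005*(-1/999))) + (56 - 6*√10) = -41196/12335/333 + (56 - 6*√10) = -41196*333/12335 + (56 - 6*√10) = -13718268/12335 + (56 - 6*√10) = -13027508/12335 - 6*√10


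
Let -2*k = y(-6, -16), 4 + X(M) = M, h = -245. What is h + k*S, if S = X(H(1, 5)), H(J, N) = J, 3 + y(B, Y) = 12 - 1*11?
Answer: -248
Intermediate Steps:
y(B, Y) = -2 (y(B, Y) = -3 + (12 - 1*11) = -3 + (12 - 11) = -3 + 1 = -2)
X(M) = -4 + M
S = -3 (S = -4 + 1 = -3)
k = 1 (k = -½*(-2) = 1)
h + k*S = -245 + 1*(-3) = -245 - 3 = -248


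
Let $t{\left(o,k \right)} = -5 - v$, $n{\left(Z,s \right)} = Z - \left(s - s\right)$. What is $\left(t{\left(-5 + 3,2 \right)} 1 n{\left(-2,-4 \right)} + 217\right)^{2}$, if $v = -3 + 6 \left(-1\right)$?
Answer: $43681$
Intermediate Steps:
$v = -9$ ($v = -3 - 6 = -9$)
$n{\left(Z,s \right)} = Z$ ($n{\left(Z,s \right)} = Z - 0 = Z + 0 = Z$)
$t{\left(o,k \right)} = 4$ ($t{\left(o,k \right)} = -5 - -9 = -5 + 9 = 4$)
$\left(t{\left(-5 + 3,2 \right)} 1 n{\left(-2,-4 \right)} + 217\right)^{2} = \left(4 \cdot 1 \left(-2\right) + 217\right)^{2} = \left(4 \left(-2\right) + 217\right)^{2} = \left(-8 + 217\right)^{2} = 209^{2} = 43681$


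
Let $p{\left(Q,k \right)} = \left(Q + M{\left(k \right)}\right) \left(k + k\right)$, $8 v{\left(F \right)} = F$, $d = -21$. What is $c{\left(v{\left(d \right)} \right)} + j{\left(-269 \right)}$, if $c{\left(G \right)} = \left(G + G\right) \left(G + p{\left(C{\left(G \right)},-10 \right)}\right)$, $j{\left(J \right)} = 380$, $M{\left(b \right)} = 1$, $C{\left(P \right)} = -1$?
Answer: $\frac{12601}{32} \approx 393.78$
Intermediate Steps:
$v{\left(F \right)} = \frac{F}{8}$
$p{\left(Q,k \right)} = 2 k \left(1 + Q\right)$ ($p{\left(Q,k \right)} = \left(Q + 1\right) \left(k + k\right) = \left(1 + Q\right) 2 k = 2 k \left(1 + Q\right)$)
$c{\left(G \right)} = 2 G^{2}$ ($c{\left(G \right)} = \left(G + G\right) \left(G + 2 \left(-10\right) \left(1 - 1\right)\right) = 2 G \left(G + 2 \left(-10\right) 0\right) = 2 G \left(G + 0\right) = 2 G G = 2 G^{2}$)
$c{\left(v{\left(d \right)} \right)} + j{\left(-269 \right)} = 2 \left(\frac{1}{8} \left(-21\right)\right)^{2} + 380 = 2 \left(- \frac{21}{8}\right)^{2} + 380 = 2 \cdot \frac{441}{64} + 380 = \frac{441}{32} + 380 = \frac{12601}{32}$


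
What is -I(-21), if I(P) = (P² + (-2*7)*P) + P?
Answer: -714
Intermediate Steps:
I(P) = P² - 13*P (I(P) = (P² - 14*P) + P = P² - 13*P)
-I(-21) = -(-21)*(-13 - 21) = -(-21)*(-34) = -1*714 = -714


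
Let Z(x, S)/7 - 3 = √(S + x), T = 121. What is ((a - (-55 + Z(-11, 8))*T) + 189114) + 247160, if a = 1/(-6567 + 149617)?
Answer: 62997503401/143050 - 847*I*√3 ≈ 4.4039e+5 - 1467.0*I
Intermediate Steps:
Z(x, S) = 21 + 7*√(S + x)
a = 1/143050 ≈ 6.9906e-6
((a - (-55 + Z(-11, 8))*T) + 189114) + 247160 = ((1/143050 - (-55 + (21 + 7*√(8 - 11)))*121) + 189114) + 247160 = ((1/143050 - (-55 + (21 + 7*√(-3)))*121) + 189114) + 247160 = ((1/143050 - (-55 + (21 + 7*(I*√3)))*121) + 189114) + 247160 = ((1/143050 - (-55 + (21 + 7*I*√3))*121) + 189114) + 247160 = ((1/143050 - (-34 + 7*I*√3)*121) + 189114) + 247160 = ((1/143050 - (-4114 + 847*I*√3)) + 189114) + 247160 = ((1/143050 + (4114 - 847*I*√3)) + 189114) + 247160 = ((588507701/143050 - 847*I*√3) + 189114) + 247160 = (27641265401/143050 - 847*I*√3) + 247160 = 62997503401/143050 - 847*I*√3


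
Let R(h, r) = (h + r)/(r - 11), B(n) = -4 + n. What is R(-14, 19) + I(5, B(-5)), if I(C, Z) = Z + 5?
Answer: -27/8 ≈ -3.3750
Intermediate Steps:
R(h, r) = (h + r)/(-11 + r)
I(C, Z) = 5 + Z
R(-14, 19) + I(5, B(-5)) = (-14 + 19)/(-11 + 19) + (5 + (-4 - 5)) = 5/8 + (5 - 9) = (1/8)*5 - 4 = 5/8 - 4 = -27/8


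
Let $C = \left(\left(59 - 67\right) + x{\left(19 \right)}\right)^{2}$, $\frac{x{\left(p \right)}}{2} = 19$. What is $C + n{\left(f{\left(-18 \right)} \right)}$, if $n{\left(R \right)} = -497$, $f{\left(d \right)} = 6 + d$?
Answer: $403$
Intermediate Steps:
$x{\left(p \right)} = 38$ ($x{\left(p \right)} = 2 \cdot 19 = 38$)
$C = 900$ ($C = \left(\left(59 - 67\right) + 38\right)^{2} = \left(-8 + 38\right)^{2} = 30^{2} = 900$)
$C + n{\left(f{\left(-18 \right)} \right)} = 900 - 497 = 403$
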